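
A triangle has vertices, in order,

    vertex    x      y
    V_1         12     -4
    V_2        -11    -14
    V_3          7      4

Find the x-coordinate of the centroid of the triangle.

Apply Gauss's area formula. First the cross-terms c_i = x_i·y_{i+1} − x_{i+1}·y_i:
  -212, 54, -76  ⇒  2A = -234, A = -117.
Then Σ (x_i + x_{i+1})·c_i = -1872, so x̄ = -1872 / (6·(-117)) = 8/3.

8/3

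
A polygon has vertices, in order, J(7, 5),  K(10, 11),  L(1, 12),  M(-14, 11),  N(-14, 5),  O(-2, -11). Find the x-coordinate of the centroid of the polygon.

-59/21

Apply the shoelace (surveyor's) formula. First the cross-terms c_i = x_i·y_{i+1} − x_{i+1}·y_i:
  27, 109, 179, 84, 164, 67  ⇒  2A = 630, A = 315.
Then Σ (x_i + x_{i+1})·c_i = -5310, so x̄ = -5310 / (6·315) = -59/21.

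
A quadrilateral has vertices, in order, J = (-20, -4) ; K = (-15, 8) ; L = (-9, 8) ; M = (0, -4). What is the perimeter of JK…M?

54

|JK| = √((5)² + (12)²) = √169 = 13
|KL| = √((6)² + (0)²) = √36 = 6
|LM| = √((9)² + (-12)²) = √225 = 15
|MJ| = √((-20)² + (0)²) = √400 = 20
Perimeter = 13 + 6 + 15 + 20 = 54.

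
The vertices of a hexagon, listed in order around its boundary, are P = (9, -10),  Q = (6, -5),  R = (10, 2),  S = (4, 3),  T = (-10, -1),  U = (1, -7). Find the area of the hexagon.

P→Q: (9)(-5) − (6)(-10) = 15
Q→R: (6)(2) − (10)(-5) = 62
R→S: (10)(3) − (4)(2) = 22
S→T: (4)(-1) − (-10)(3) = 26
T→U: (-10)(-7) − (1)(-1) = 71
U→P: (1)(-10) − (9)(-7) = 53
Σ = 249
Area = |Σ|/2 = 124.5.

124.5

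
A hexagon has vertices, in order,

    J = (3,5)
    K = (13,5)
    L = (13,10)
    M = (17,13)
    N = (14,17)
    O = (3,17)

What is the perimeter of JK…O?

48

|JK| = √((10)² + (0)²) = √100 = 10
|KL| = √((0)² + (5)²) = √25 = 5
|LM| = √((4)² + (3)²) = √25 = 5
|MN| = √((-3)² + (4)²) = √25 = 5
|NO| = √((-11)² + (0)²) = √121 = 11
|OJ| = √((0)² + (-12)²) = √144 = 12
Perimeter = 10 + 5 + 5 + 5 + 11 + 12 = 48.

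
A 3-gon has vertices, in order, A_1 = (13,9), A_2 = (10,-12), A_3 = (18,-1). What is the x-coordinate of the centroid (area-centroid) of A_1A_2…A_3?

Apply the shoelace (surveyor's) formula. First the cross-terms c_i = x_i·y_{i+1} − x_{i+1}·y_i:
  -246, 206, 175  ⇒  2A = 135, A = 67.5.
Then Σ (x_i + x_{i+1})·c_i = 5535, so x̄ = 5535 / (6·67.5) = 41/3.

41/3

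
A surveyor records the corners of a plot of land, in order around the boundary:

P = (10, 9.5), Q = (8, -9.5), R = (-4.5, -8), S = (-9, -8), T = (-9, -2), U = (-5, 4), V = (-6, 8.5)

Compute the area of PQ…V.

Apply the surveyor's formula: 2A = Σ (x_i·y_{i+1} − x_{i+1}·y_i), indices taken mod 7.
P→Q: (10)(-9.5) − (8)(9.5) = -171
Q→R: (8)(-8) − (-4.5)(-9.5) = -106.75
R→S: (-4.5)(-8) − (-9)(-8) = -36
S→T: (-9)(-2) − (-9)(-8) = -54
T→U: (-9)(4) − (-5)(-2) = -46
U→V: (-5)(8.5) − (-6)(4) = -18.5
V→P: (-6)(9.5) − (10)(8.5) = -142
Σ = -574.25
Area = |Σ|/2 = 287.125.

287.125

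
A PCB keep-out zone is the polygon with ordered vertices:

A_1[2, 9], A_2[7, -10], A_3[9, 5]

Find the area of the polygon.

56.5

Apply the surveyor's formula: 2A = Σ (x_i·y_{i+1} − x_{i+1}·y_i), indices taken mod 3.
Σ = (-83) + (125) + (71) = 113
Area = |Σ|/2 = 56.5.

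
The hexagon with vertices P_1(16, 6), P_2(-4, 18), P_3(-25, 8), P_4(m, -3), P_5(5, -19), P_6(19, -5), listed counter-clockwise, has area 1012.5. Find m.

-25

Write out the shoelace sum; only the two edges meeting at P_4 involve m:
2·Area = [((-25)·(-3) − m·8) + (m·(-19) − 5·(-3))] + 1260
       = -27·m + 1350 = 2025
⇒ m = -25.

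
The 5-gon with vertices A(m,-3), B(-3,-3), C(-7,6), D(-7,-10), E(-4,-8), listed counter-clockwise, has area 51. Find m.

2

The doubled signed area Σ (x_i y_{i+1} − x_{i+1} y_i) is linear in m.
With m=0 it equals 92; the coefficient of m is 5 (from the two edges through A).
So 5·m + 92 = 2·51 = 102 ⇒ m = 2.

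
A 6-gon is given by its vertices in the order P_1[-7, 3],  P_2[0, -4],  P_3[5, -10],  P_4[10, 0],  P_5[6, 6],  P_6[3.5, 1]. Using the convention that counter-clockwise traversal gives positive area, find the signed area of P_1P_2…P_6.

Apply Gauss's area formula: 2A = Σ (x_i·y_{i+1} − x_{i+1}·y_i), indices taken mod 6.
Σ = (28) + (20) + (100) + (60) + (-15) + (17.5) = 210.5
Signed area = Σ/2 = 105.25 (positive ⇒ counter-clockwise traversal).

105.25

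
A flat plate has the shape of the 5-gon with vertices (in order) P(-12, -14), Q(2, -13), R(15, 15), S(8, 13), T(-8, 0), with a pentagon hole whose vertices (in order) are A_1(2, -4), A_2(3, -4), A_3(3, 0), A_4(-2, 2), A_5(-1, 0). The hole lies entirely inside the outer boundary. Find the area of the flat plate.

336

Outer boundary:
Apply the surveyor's formula: 2A = Σ (x_i·y_{i+1} − x_{i+1}·y_i), indices taken mod 5.
P→Q: (-12)(-13) − (2)(-14) = 184
Q→R: (2)(15) − (15)(-13) = 225
R→S: (15)(13) − (8)(15) = 75
S→T: (8)(0) − (-8)(13) = 104
T→P: (-8)(-14) − (-12)(0) = 112
Σ = 700
Area = |Σ|/2 = 350.
Hole:
Σ = (4) + (12) + (6) + (2) + (4) = 28
Area = |Σ|/2 = 14.
Net area = 350 − 14 = 336.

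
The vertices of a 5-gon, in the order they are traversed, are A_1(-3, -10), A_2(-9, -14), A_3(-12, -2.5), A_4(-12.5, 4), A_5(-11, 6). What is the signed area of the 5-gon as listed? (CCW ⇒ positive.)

-87.875

Apply the surveyor's formula: 2A = Σ (x_i·y_{i+1} − x_{i+1}·y_i), indices taken mod 5.
Σ = (-48) + (-145.5) + (-79.25) + (-31) + (128) = -175.75
Signed area = Σ/2 = -87.875 (negative ⇒ clockwise traversal).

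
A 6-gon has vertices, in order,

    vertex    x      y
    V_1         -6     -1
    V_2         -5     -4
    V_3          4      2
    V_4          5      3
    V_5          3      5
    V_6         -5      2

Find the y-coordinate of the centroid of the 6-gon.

265/273

Apply the shoelace formula. First the cross-terms c_i = x_i·y_{i+1} − x_{i+1}·y_i:
  19, 6, 2, 16, 31, 17  ⇒  2A = 91, A = 45.5.
Then Σ (y_i + y_{i+1})·c_i = 265, so ȳ = 265 / (6·45.5) = 265/273.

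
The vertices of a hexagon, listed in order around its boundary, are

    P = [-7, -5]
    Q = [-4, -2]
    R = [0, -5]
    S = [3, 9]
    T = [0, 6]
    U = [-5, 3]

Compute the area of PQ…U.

Apply the surveyor's formula: 2A = Σ (x_i·y_{i+1} − x_{i+1}·y_i), indices taken mod 6.
P→Q: (-7)(-2) − (-4)(-5) = -6
Q→R: (-4)(-5) − (0)(-2) = 20
R→S: (0)(9) − (3)(-5) = 15
S→T: (3)(6) − (0)(9) = 18
T→U: (0)(3) − (-5)(6) = 30
U→P: (-5)(-5) − (-7)(3) = 46
Σ = 123
Area = |Σ|/2 = 61.5.

61.5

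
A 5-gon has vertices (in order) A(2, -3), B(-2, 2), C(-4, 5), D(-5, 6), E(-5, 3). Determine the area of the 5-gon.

Apply the shoelace formula: 2A = Σ (x_i·y_{i+1} − x_{i+1}·y_i), indices taken mod 5.
A→B: (2)(2) − (-2)(-3) = -2
B→C: (-2)(5) − (-4)(2) = -2
C→D: (-4)(6) − (-5)(5) = 1
D→E: (-5)(3) − (-5)(6) = 15
E→A: (-5)(-3) − (2)(3) = 9
Σ = 21
Area = |Σ|/2 = 10.5.

10.5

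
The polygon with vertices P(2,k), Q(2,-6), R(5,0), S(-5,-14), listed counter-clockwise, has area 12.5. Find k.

-7

Write out the shoelace sum; only the two edges meeting at P involve k:
2·Area = [((-5)·k − 2·(-14)) + (2·(-6) − 2·k)] + -40
       = -7·k + -24 = 25
⇒ k = -7.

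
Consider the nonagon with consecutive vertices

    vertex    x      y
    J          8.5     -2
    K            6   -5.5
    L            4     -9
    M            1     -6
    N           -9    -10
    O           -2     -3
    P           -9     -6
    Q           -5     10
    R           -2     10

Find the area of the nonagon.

Apply Gauss's area formula: 2A = Σ (x_i·y_{i+1} − x_{i+1}·y_i), indices taken mod 9.
Σ = (-34.75) + (-32) + (-15) + (-64) + (7) + (-15) + (-120) + (-30) + (-81) = -384.75
Area = |Σ|/2 = 192.375.

192.375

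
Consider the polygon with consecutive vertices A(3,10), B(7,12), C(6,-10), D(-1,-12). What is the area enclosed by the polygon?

Apply the shoelace (surveyor's) formula: 2A = Σ (x_i·y_{i+1} − x_{i+1}·y_i), indices taken mod 4.
Σ = (-34) + (-142) + (-82) + (26) = -232
Area = |Σ|/2 = 116.

116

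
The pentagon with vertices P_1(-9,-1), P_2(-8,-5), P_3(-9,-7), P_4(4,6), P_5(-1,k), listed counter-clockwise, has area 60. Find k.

7

The doubled signed area Σ (x_i y_{i+1} − x_{i+1} y_i) is linear in k.
With k=0 it equals 29; the coefficient of k is 13 (from the two edges through P_5).
So 13·k + 29 = 2·60 = 120 ⇒ k = 7.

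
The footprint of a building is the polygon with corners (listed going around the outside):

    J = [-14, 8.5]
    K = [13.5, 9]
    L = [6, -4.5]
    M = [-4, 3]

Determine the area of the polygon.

J→K: (-14)(9) − (13.5)(8.5) = -240.75
K→L: (13.5)(-4.5) − (6)(9) = -114.75
L→M: (6)(3) − (-4)(-4.5) = 0
M→J: (-4)(8.5) − (-14)(3) = 8
Σ = -347.5
Area = |Σ|/2 = 173.75.

173.75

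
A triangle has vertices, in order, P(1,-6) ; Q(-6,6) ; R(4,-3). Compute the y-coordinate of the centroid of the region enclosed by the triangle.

Apply the shoelace (surveyor's) formula. First the cross-terms c_i = x_i·y_{i+1} − x_{i+1}·y_i:
  -30, -6, -21  ⇒  2A = -57, A = -28.5.
Then Σ (y_i + y_{i+1})·c_i = 171, so ȳ = 171 / (6·(-28.5)) = -1.

-1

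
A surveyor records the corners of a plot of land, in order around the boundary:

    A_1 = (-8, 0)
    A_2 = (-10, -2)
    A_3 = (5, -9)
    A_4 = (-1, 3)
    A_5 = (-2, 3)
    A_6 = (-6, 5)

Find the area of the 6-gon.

Apply the surveyor's formula: 2A = Σ (x_i·y_{i+1} − x_{i+1}·y_i), indices taken mod 6.
A_1→A_2: (-8)(-2) − (-10)(0) = 16
A_2→A_3: (-10)(-9) − (5)(-2) = 100
A_3→A_4: (5)(3) − (-1)(-9) = 6
A_4→A_5: (-1)(3) − (-2)(3) = 3
A_5→A_6: (-2)(5) − (-6)(3) = 8
A_6→A_1: (-6)(0) − (-8)(5) = 40
Σ = 173
Area = |Σ|/2 = 86.5.

86.5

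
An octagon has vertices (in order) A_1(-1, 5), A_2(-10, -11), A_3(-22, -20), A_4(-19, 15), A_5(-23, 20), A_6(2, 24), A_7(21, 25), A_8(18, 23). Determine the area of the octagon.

813

Σ = (61) + (-42) + (-710) + (-35) + (-592) + (-454) + (33) + (113) = -1626
Area = |Σ|/2 = 813.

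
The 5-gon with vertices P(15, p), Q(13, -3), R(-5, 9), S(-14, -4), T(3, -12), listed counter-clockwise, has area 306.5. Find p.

The doubled signed area Σ (x_i y_{i+1} − x_{i+1} y_i) is linear in p.
With p=0 it equals 563; the coefficient of p is -10 (from the two edges through P).
So -10·p + 563 = 2·306.5 = 613 ⇒ p = -5.

-5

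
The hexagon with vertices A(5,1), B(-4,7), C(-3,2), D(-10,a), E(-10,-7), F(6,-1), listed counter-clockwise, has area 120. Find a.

Write out the shoelace sum; only the two edges meeting at D involve a:
2·Area = [((-3)·a − (-10)·2) + ((-10)·(-7) − (-10)·a)] + 115
       = 7·a + 205 = 240
⇒ a = 5.

5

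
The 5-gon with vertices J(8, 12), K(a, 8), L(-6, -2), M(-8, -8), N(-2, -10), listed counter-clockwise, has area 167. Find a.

-5

Write out the shoelace sum; only the two edges meeting at K involve a:
2·Area = [(8·8 − a·12) + (a·(-2) − (-6)·8)] + 152
       = -14·a + 264 = 334
⇒ a = -5.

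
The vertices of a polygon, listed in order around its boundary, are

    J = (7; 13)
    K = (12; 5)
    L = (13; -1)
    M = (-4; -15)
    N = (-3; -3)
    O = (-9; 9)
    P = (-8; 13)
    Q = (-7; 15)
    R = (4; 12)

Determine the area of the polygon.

Apply the shoelace formula: 2A = Σ (x_i·y_{i+1} − x_{i+1}·y_i), indices taken mod 9.
Σ = (-121) + (-77) + (-199) + (-33) + (-54) + (-45) + (-29) + (-144) + (-32) = -734
Area = |Σ|/2 = 367.

367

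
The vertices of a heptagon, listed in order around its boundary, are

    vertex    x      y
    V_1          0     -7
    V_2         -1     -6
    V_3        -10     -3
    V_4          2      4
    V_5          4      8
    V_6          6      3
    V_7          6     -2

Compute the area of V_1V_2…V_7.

V_1→V_2: (0)(-6) − (-1)(-7) = -7
V_2→V_3: (-1)(-3) − (-10)(-6) = -57
V_3→V_4: (-10)(4) − (2)(-3) = -34
V_4→V_5: (2)(8) − (4)(4) = 0
V_5→V_6: (4)(3) − (6)(8) = -36
V_6→V_7: (6)(-2) − (6)(3) = -30
V_7→V_1: (6)(-7) − (0)(-2) = -42
Σ = -206
Area = |Σ|/2 = 103.

103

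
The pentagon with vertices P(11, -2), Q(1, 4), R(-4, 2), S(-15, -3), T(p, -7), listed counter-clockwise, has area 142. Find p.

Write out the shoelace sum; only the two edges meeting at T involve p:
2·Area = [((-15)·(-7) − p·(-3)) + (p·(-2) − 11·(-7))] + 106
       = 1·p + 288 = 284
⇒ p = -4.

-4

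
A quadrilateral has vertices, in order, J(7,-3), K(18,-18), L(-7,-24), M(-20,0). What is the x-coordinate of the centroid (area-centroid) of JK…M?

Apply the shoelace formula. First the cross-terms c_i = x_i·y_{i+1} − x_{i+1}·y_i:
  -72, -558, -480, 60  ⇒  2A = -1050, A = -525.
Then Σ (x_i + x_{i+1})·c_i = 4242, so x̄ = 4242 / (6·(-525)) = -101/75.

-101/75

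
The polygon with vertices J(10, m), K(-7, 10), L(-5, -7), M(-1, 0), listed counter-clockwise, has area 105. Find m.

3

Write out the shoelace sum; only the two edges meeting at J involve m:
2·Area = [((-1)·m − 10·0) + (10·10 − (-7)·m)] + 92
       = 6·m + 192 = 210
⇒ m = 3.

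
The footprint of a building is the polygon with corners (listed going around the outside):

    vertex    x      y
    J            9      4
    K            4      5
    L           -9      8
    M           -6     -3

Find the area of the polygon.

Apply Gauss's area formula: 2A = Σ (x_i·y_{i+1} − x_{i+1}·y_i), indices taken mod 4.
J→K: (9)(5) − (4)(4) = 29
K→L: (4)(8) − (-9)(5) = 77
L→M: (-9)(-3) − (-6)(8) = 75
M→J: (-6)(4) − (9)(-3) = 3
Σ = 184
Area = |Σ|/2 = 92.

92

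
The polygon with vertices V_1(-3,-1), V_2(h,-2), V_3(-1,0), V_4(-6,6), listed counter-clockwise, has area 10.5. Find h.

-1

The doubled signed area Σ (x_i y_{i+1} − x_{i+1} y_i) is linear in h.
With h=0 it equals 22; the coefficient of h is 1 (from the two edges through V_2).
So 1·h + 22 = 2·10.5 = 21 ⇒ h = -1.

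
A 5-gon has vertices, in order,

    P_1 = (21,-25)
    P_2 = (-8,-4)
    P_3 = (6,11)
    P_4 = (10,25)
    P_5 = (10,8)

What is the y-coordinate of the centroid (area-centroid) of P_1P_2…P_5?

-383/96

Apply the surveyor's formula. First the cross-terms c_i = x_i·y_{i+1} − x_{i+1}·y_i:
  -284, -64, 40, -170, -418  ⇒  2A = -896, A = -448.
Then Σ (y_i + y_{i+1})·c_i = 10724, so ȳ = 10724 / (6·(-448)) = -383/96.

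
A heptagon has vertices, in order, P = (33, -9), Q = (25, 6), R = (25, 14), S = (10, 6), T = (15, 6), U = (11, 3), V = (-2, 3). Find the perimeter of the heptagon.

|PQ| = √((-8)² + (15)²) = √289 = 17
|QR| = √((0)² + (8)²) = √64 = 8
|RS| = √((-15)² + (-8)²) = √289 = 17
|ST| = √((5)² + (0)²) = √25 = 5
|TU| = √((-4)² + (-3)²) = √25 = 5
|UV| = √((-13)² + (0)²) = √169 = 13
|VP| = √((35)² + (-12)²) = √1369 = 37
Perimeter = 17 + 8 + 17 + 5 + 5 + 13 + 37 = 102.

102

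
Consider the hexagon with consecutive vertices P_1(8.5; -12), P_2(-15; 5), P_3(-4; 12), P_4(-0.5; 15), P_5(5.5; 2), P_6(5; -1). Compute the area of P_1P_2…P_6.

Apply Gauss's area formula: 2A = Σ (x_i·y_{i+1} − x_{i+1}·y_i), indices taken mod 6.
Σ = (-137.5) + (-160) + (-54) + (-83.5) + (-15.5) + (-51.5) = -502
Area = |Σ|/2 = 251.

251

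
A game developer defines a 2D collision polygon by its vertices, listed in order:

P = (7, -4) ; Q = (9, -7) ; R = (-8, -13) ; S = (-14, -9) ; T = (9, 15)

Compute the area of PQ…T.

P→Q: (7)(-7) − (9)(-4) = -13
Q→R: (9)(-13) − (-8)(-7) = -173
R→S: (-8)(-9) − (-14)(-13) = -110
S→T: (-14)(15) − (9)(-9) = -129
T→P: (9)(-4) − (7)(15) = -141
Σ = -566
Area = |Σ|/2 = 283.

283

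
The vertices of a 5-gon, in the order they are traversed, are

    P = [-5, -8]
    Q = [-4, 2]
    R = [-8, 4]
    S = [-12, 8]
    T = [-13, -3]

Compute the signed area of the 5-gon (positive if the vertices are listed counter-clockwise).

85.5

Σ = (-42) + (0) + (-16) + (140) + (89) = 171
Signed area = Σ/2 = 85.5 (positive ⇒ counter-clockwise traversal).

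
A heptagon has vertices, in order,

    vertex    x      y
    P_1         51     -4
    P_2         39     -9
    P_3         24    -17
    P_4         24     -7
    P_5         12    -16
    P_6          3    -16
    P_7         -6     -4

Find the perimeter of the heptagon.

136

|P_1P_2| = √((-12)² + (-5)²) = √169 = 13
|P_2P_3| = √((-15)² + (-8)²) = √289 = 17
|P_3P_4| = √((0)² + (10)²) = √100 = 10
|P_4P_5| = √((-12)² + (-9)²) = √225 = 15
|P_5P_6| = √((-9)² + (0)²) = √81 = 9
|P_6P_7| = √((-9)² + (12)²) = √225 = 15
|P_7P_1| = √((57)² + (0)²) = √3249 = 57
Perimeter = 13 + 17 + 10 + 15 + 9 + 15 + 57 = 136.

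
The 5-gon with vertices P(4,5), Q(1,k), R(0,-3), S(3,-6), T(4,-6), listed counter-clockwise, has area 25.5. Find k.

Write out the shoelace sum; only the two edges meeting at Q involve k:
2·Area = [(4·k − 1·5) + (1·(-3) − 0·k)] + 59
       = 4·k + 51 = 51
⇒ k = 0.

0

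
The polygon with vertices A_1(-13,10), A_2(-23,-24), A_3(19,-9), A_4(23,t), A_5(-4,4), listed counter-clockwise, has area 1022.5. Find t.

Write out the shoelace sum; only the two edges meeting at A_4 involve t:
2·Area = [(19·t − 23·(-9)) + (23·4 − (-4)·t)] + 1217
       = 23·t + 1516 = 2045
⇒ t = 23.

23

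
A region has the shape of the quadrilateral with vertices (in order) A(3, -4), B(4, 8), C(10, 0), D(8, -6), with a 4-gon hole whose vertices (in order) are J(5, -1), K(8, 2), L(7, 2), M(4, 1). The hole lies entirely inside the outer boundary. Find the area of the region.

52

Outer boundary:
Apply the surveyor's formula: 2A = Σ (x_i·y_{i+1} − x_{i+1}·y_i), indices taken mod 4.
A→B: (3)(8) − (4)(-4) = 40
B→C: (4)(0) − (10)(8) = -80
C→D: (10)(-6) − (8)(0) = -60
D→A: (8)(-4) − (3)(-6) = -14
Σ = -114
Area = |Σ|/2 = 57.
Hole:
Apply the shoelace formula: 2A = Σ (x_i·y_{i+1} − x_{i+1}·y_i), indices taken mod 4.
Cross-terms: 18, 2, -1, -9  ⇒  Σ = 10
Area = |Σ|/2 = 5.
Net area = 57 − 5 = 52.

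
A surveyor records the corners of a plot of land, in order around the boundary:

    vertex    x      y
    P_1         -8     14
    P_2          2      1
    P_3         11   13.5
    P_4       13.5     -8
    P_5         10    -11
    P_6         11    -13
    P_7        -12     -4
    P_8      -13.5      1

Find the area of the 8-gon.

Apply the surveyor's formula: 2A = Σ (x_i·y_{i+1} − x_{i+1}·y_i), indices taken mod 8.
Σ = (-36) + (16) + (-270.25) + (-68.5) + (-9) + (-200) + (-66) + (-181) = -814.75
Area = |Σ|/2 = 407.375.

407.375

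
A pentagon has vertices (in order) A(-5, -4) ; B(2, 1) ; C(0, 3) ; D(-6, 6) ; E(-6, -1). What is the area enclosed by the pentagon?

44

Apply Gauss's area formula: 2A = Σ (x_i·y_{i+1} − x_{i+1}·y_i), indices taken mod 5.
Cross-terms: 3, 6, 18, 42, 19  ⇒  Σ = 88
Area = |Σ|/2 = 44.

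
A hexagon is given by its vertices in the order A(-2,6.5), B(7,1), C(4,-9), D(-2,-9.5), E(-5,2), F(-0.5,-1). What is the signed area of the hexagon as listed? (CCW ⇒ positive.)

Apply the shoelace formula: 2A = Σ (x_i·y_{i+1} − x_{i+1}·y_i), indices taken mod 6.
A→B: (-2)(1) − (7)(6.5) = -47.5
B→C: (7)(-9) − (4)(1) = -67
C→D: (4)(-9.5) − (-2)(-9) = -56
D→E: (-2)(2) − (-5)(-9.5) = -51.5
E→F: (-5)(-1) − (-0.5)(2) = 6
F→A: (-0.5)(6.5) − (-2)(-1) = -5.25
Σ = -221.25
Signed area = Σ/2 = -110.625 (negative ⇒ clockwise traversal).

-110.625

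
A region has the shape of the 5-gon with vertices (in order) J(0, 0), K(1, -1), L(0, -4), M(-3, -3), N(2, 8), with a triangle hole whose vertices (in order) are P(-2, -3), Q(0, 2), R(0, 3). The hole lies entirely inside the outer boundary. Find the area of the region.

16

Outer boundary:
Apply Gauss's area formula: 2A = Σ (x_i·y_{i+1} − x_{i+1}·y_i), indices taken mod 5.
Σ = (0) + (-4) + (-12) + (-18) + (0) = -34
Area = |Σ|/2 = 17.
Hole:
Apply the shoelace formula: 2A = Σ (x_i·y_{i+1} − x_{i+1}·y_i), indices taken mod 3.
Σ = (-4) + (0) + (6) = 2
Area = |Σ|/2 = 1.
Net area = 17 − 1 = 16.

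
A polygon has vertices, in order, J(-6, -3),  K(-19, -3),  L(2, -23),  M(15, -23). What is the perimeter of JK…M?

84

|JK| = √((-13)² + (0)²) = √169 = 13
|KL| = √((21)² + (-20)²) = √841 = 29
|LM| = √((13)² + (0)²) = √169 = 13
|MJ| = √((-21)² + (20)²) = √841 = 29
Perimeter = 13 + 29 + 13 + 29 = 84.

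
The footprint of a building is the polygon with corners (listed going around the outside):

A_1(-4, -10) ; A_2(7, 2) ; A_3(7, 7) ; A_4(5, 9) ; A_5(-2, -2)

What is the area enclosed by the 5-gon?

72.5

Apply the shoelace formula: 2A = Σ (x_i·y_{i+1} − x_{i+1}·y_i), indices taken mod 5.
A_1→A_2: (-4)(2) − (7)(-10) = 62
A_2→A_3: (7)(7) − (7)(2) = 35
A_3→A_4: (7)(9) − (5)(7) = 28
A_4→A_5: (5)(-2) − (-2)(9) = 8
A_5→A_1: (-2)(-10) − (-4)(-2) = 12
Σ = 145
Area = |Σ|/2 = 72.5.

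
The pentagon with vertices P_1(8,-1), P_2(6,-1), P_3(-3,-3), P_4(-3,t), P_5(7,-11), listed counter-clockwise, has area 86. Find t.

The doubled signed area Σ (x_i y_{i+1} − x_{i+1} y_i) is linear in t.
With t=0 it equals 82; the coefficient of t is -10 (from the two edges through P_4).
So -10·t + 82 = 2·86 = 172 ⇒ t = -9.

-9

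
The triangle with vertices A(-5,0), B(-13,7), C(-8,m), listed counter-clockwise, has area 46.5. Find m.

-9

Write out the shoelace sum; only the two edges meeting at C involve m:
2·Area = [((-13)·m − (-8)·7) + ((-8)·0 − (-5)·m)] + -35
       = -8·m + 21 = 93
⇒ m = -9.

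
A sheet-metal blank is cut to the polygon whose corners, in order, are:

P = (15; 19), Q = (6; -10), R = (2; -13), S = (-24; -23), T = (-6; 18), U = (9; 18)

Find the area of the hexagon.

Cross-terms: -264, -58, -358, -570, -270, -99  ⇒  Σ = -1619
Area = |Σ|/2 = 809.5.

809.5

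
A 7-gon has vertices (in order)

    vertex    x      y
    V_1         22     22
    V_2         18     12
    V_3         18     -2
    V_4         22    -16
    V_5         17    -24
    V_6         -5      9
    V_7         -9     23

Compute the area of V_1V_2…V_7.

Apply the shoelace formula: 2A = Σ (x_i·y_{i+1} − x_{i+1}·y_i), indices taken mod 7.
Cross-terms: -132, -252, -244, -256, 33, -34, -704  ⇒  Σ = -1589
Area = |Σ|/2 = 794.5.

794.5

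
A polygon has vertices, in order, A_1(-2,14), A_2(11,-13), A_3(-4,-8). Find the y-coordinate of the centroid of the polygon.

-7/3

Apply Gauss's area formula. First the cross-terms c_i = x_i·y_{i+1} − x_{i+1}·y_i:
  -128, -140, -72  ⇒  2A = -340, A = -170.
Then Σ (y_i + y_{i+1})·c_i = 2380, so ȳ = 2380 / (6·(-170)) = -7/3.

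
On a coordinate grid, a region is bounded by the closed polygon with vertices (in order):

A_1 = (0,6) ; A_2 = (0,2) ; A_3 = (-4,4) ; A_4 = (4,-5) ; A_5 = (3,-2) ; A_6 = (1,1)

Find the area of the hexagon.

15

Apply the shoelace formula: 2A = Σ (x_i·y_{i+1} − x_{i+1}·y_i), indices taken mod 6.
Cross-terms: 0, 8, 4, 7, 5, 6  ⇒  Σ = 30
Area = |Σ|/2 = 15.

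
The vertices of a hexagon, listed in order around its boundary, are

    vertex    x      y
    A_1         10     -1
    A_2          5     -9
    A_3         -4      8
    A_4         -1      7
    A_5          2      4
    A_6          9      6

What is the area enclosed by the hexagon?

106

Apply the surveyor's formula: 2A = Σ (x_i·y_{i+1} − x_{i+1}·y_i), indices taken mod 6.
Σ = (-85) + (4) + (-20) + (-18) + (-24) + (-69) = -212
Area = |Σ|/2 = 106.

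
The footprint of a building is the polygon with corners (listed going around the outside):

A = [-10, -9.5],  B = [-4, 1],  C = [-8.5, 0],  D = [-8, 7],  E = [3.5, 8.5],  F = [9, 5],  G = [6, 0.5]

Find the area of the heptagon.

164

Apply the surveyor's formula: 2A = Σ (x_i·y_{i+1} − x_{i+1}·y_i), indices taken mod 7.
Σ = (-48) + (8.5) + (-59.5) + (-92.5) + (-59) + (-25.5) + (-52) = -328
Area = |Σ|/2 = 164.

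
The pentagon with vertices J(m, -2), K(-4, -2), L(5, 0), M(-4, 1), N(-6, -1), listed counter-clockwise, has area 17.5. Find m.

The doubled signed area Σ (x_i y_{i+1} − x_{i+1} y_i) is linear in m.
With m=0 it equals 29; the coefficient of m is -1 (from the two edges through J).
So -1·m + 29 = 2·17.5 = 35 ⇒ m = -6.

-6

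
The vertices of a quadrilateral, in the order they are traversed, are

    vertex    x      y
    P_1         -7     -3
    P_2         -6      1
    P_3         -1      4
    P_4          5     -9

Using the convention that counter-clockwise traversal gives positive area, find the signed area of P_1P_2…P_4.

-68.5

Apply the surveyor's formula: 2A = Σ (x_i·y_{i+1} − x_{i+1}·y_i), indices taken mod 4.
Σ = (-25) + (-23) + (-11) + (-78) = -137
Signed area = Σ/2 = -68.5 (negative ⇒ clockwise traversal).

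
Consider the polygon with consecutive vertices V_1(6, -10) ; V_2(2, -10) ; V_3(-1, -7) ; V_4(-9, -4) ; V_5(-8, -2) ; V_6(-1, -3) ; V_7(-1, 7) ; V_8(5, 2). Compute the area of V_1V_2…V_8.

112

Cross-terms: -40, -24, -59, -14, 22, -10, -37, -62  ⇒  Σ = -224
Area = |Σ|/2 = 112.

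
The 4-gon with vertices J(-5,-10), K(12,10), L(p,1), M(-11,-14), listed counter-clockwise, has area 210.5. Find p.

The doubled signed area Σ (x_i y_{i+1} − x_{i+1} y_i) is linear in p.
With p=0 it equals 133; the coefficient of p is -24 (from the two edges through L).
So -24·p + 133 = 2·210.5 = 421 ⇒ p = -12.

-12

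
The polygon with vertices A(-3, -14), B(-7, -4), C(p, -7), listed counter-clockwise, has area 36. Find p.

Write out the shoelace sum; only the two edges meeting at C involve p:
2·Area = [((-7)·(-7) − p·(-4)) + (p·(-14) − (-3)·(-7))] + -86
       = -10·p + -58 = 72
⇒ p = -13.

-13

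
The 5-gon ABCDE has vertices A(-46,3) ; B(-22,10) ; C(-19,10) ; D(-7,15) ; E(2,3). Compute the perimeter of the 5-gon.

|AB| = √((24)² + (7)²) = √625 = 25
|BC| = √((3)² + (0)²) = √9 = 3
|CD| = √((12)² + (5)²) = √169 = 13
|DE| = √((9)² + (-12)²) = √225 = 15
|EA| = √((-48)² + (0)²) = √2304 = 48
Perimeter = 25 + 3 + 13 + 15 + 48 = 104.

104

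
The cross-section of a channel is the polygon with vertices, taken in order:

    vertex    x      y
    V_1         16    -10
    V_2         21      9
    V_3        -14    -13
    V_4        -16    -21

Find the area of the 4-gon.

394.5

Apply the shoelace formula: 2A = Σ (x_i·y_{i+1} − x_{i+1}·y_i), indices taken mod 4.
Σ = (354) + (-147) + (86) + (496) = 789
Area = |Σ|/2 = 394.5.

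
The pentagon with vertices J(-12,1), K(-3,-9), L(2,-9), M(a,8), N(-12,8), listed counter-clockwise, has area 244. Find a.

8

Write out the shoelace sum; only the two edges meeting at M involve a:
2·Area = [(2·8 − a·(-9)) + (a·8 − (-12)·8)] + 240
       = 17·a + 352 = 488
⇒ a = 8.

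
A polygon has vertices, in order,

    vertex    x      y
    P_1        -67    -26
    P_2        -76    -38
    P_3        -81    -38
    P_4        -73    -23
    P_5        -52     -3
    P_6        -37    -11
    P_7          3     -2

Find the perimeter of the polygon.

198

|P_1P_2| = √((-9)² + (-12)²) = √225 = 15
|P_2P_3| = √((-5)² + (0)²) = √25 = 5
|P_3P_4| = √((8)² + (15)²) = √289 = 17
|P_4P_5| = √((21)² + (20)²) = √841 = 29
|P_5P_6| = √((15)² + (-8)²) = √289 = 17
|P_6P_7| = √((40)² + (9)²) = √1681 = 41
|P_7P_1| = √((-70)² + (-24)²) = √5476 = 74
Perimeter = 15 + 5 + 17 + 29 + 17 + 41 + 74 = 198.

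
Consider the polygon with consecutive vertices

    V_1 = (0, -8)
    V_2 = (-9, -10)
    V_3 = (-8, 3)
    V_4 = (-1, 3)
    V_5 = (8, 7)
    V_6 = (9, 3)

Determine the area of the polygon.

171

Apply the surveyor's formula: 2A = Σ (x_i·y_{i+1} − x_{i+1}·y_i), indices taken mod 6.
V_1→V_2: (0)(-10) − (-9)(-8) = -72
V_2→V_3: (-9)(3) − (-8)(-10) = -107
V_3→V_4: (-8)(3) − (-1)(3) = -21
V_4→V_5: (-1)(7) − (8)(3) = -31
V_5→V_6: (8)(3) − (9)(7) = -39
V_6→V_1: (9)(-8) − (0)(3) = -72
Σ = -342
Area = |Σ|/2 = 171.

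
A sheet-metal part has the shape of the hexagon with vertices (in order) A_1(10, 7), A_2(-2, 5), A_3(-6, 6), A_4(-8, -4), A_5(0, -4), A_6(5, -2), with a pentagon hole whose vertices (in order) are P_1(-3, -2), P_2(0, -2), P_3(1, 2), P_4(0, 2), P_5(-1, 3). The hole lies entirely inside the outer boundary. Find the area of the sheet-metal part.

119

Outer boundary:
Apply the shoelace formula: 2A = Σ (x_i·y_{i+1} − x_{i+1}·y_i), indices taken mod 6.
A_1→A_2: (10)(5) − (-2)(7) = 64
A_2→A_3: (-2)(6) − (-6)(5) = 18
A_3→A_4: (-6)(-4) − (-8)(6) = 72
A_4→A_5: (-8)(-4) − (0)(-4) = 32
A_5→A_6: (0)(-2) − (5)(-4) = 20
A_6→A_1: (5)(7) − (10)(-2) = 55
Σ = 261
Area = |Σ|/2 = 130.5.
Hole:
Apply the shoelace formula: 2A = Σ (x_i·y_{i+1} − x_{i+1}·y_i), indices taken mod 5.
P_1→P_2: (-3)(-2) − (0)(-2) = 6
P_2→P_3: (0)(2) − (1)(-2) = 2
P_3→P_4: (1)(2) − (0)(2) = 2
P_4→P_5: (0)(3) − (-1)(2) = 2
P_5→P_1: (-1)(-2) − (-3)(3) = 11
Σ = 23
Area = |Σ|/2 = 11.5.
Net area = 130.5 − 11.5 = 119.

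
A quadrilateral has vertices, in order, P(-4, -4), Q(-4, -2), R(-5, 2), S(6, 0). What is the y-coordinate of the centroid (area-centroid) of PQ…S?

-20/31

Apply the shoelace (surveyor's) formula. First the cross-terms c_i = x_i·y_{i+1} − x_{i+1}·y_i:
  -8, -18, -12, -24  ⇒  2A = -62, A = -31.
Then Σ (y_i + y_{i+1})·c_i = 120, so ȳ = 120 / (6·(-31)) = -20/31.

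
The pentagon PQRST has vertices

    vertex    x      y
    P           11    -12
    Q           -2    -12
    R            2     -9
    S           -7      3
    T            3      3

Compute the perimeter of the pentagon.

|PQ| = √((-13)² + (0)²) = √169 = 13
|QR| = √((4)² + (3)²) = √25 = 5
|RS| = √((-9)² + (12)²) = √225 = 15
|ST| = √((10)² + (0)²) = √100 = 10
|TP| = √((8)² + (-15)²) = √289 = 17
Perimeter = 13 + 5 + 15 + 10 + 17 = 60.

60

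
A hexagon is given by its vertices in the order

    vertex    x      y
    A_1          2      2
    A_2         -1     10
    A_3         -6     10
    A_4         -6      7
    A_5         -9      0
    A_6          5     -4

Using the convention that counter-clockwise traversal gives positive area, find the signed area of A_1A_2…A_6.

103.5

Apply the surveyor's formula: 2A = Σ (x_i·y_{i+1} − x_{i+1}·y_i), indices taken mod 6.
Σ = (22) + (50) + (18) + (63) + (36) + (18) = 207
Signed area = Σ/2 = 103.5 (positive ⇒ counter-clockwise traversal).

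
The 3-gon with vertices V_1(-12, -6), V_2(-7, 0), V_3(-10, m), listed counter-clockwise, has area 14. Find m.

Write out the shoelace sum; only the two edges meeting at V_3 involve m:
2·Area = [((-7)·m − (-10)·0) + ((-10)·(-6) − (-12)·m)] + -42
       = 5·m + 18 = 28
⇒ m = 2.

2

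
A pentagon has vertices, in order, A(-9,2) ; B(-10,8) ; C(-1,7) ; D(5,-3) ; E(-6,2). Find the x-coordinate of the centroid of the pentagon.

Apply the shoelace (surveyor's) formula. First the cross-terms c_i = x_i·y_{i+1} − x_{i+1}·y_i:
  -52, -62, -32, -8, 6  ⇒  2A = -148, A = -74.
Then Σ (x_i + x_{i+1})·c_i = 1460, so x̄ = 1460 / (6·(-74)) = -365/111.

-365/111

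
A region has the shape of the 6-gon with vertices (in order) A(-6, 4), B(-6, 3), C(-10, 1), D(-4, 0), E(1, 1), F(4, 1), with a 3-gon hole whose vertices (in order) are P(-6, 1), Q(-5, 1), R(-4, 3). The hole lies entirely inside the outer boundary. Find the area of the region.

23.5

Outer boundary:
Apply the shoelace formula: 2A = Σ (x_i·y_{i+1} − x_{i+1}·y_i), indices taken mod 6.
Σ = (6) + (24) + (4) + (-4) + (-3) + (22) = 49
Area = |Σ|/2 = 24.5.
Hole:
Apply Gauss's area formula: 2A = Σ (x_i·y_{i+1} − x_{i+1}·y_i), indices taken mod 3.
P→Q: (-6)(1) − (-5)(1) = -1
Q→R: (-5)(3) − (-4)(1) = -11
R→P: (-4)(1) − (-6)(3) = 14
Σ = 2
Area = |Σ|/2 = 1.
Net area = 24.5 − 1 = 23.5.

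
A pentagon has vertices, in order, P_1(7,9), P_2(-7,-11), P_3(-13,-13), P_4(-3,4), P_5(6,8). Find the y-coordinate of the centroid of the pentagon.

-55/23

Apply the shoelace formula. First the cross-terms c_i = x_i·y_{i+1} − x_{i+1}·y_i:
  -14, -52, -91, -48, -2  ⇒  2A = -207, A = -103.5.
Then Σ (y_i + y_{i+1})·c_i = 1485, so ȳ = 1485 / (6·(-103.5)) = -55/23.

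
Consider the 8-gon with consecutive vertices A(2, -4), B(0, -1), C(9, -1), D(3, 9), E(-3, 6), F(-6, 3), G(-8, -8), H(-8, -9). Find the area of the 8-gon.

Apply the shoelace (surveyor's) formula: 2A = Σ (x_i·y_{i+1} − x_{i+1}·y_i), indices taken mod 8.
Cross-terms: -2, 9, 84, 45, 27, 72, 8, 50  ⇒  Σ = 293
Area = |Σ|/2 = 146.5.

146.5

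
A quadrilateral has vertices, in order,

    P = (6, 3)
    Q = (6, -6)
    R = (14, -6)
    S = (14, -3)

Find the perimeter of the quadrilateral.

|PQ| = √((0)² + (-9)²) = √81 = 9
|QR| = √((8)² + (0)²) = √64 = 8
|RS| = √((0)² + (3)²) = √9 = 3
|SP| = √((-8)² + (6)²) = √100 = 10
Perimeter = 9 + 8 + 3 + 10 = 30.

30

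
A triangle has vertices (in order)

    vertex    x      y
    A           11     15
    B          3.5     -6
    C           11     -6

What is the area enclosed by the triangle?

78.75

Apply the shoelace formula: 2A = Σ (x_i·y_{i+1} − x_{i+1}·y_i), indices taken mod 3.
Σ = (-118.5) + (45) + (231) = 157.5
Area = |Σ|/2 = 78.75.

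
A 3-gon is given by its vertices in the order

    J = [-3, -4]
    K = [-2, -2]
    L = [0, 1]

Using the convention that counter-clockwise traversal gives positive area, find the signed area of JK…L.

-0.5

J→K: (-3)(-2) − (-2)(-4) = -2
K→L: (-2)(1) − (0)(-2) = -2
L→J: (0)(-4) − (-3)(1) = 3
Σ = -1
Signed area = Σ/2 = -0.5 (negative ⇒ clockwise traversal).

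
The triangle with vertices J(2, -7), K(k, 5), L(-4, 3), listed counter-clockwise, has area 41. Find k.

3

The doubled signed area Σ (x_i y_{i+1} − x_{i+1} y_i) is linear in k.
With k=0 it equals 52; the coefficient of k is 10 (from the two edges through K).
So 10·k + 52 = 2·41 = 82 ⇒ k = 3.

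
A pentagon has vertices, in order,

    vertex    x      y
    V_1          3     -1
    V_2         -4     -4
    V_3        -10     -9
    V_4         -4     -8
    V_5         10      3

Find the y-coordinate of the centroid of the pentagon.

-994/219

Apply the surveyor's formula. First the cross-terms c_i = x_i·y_{i+1} − x_{i+1}·y_i:
  -16, -4, 44, 68, -19  ⇒  2A = 73, A = 36.5.
Then Σ (y_i + y_{i+1})·c_i = -994, so ȳ = -994 / (6·36.5) = -994/219.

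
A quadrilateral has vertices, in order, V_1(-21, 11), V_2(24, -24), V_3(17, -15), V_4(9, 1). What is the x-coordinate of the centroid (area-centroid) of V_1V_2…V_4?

Apply the shoelace (surveyor's) formula. First the cross-terms c_i = x_i·y_{i+1} − x_{i+1}·y_i:
  240, 48, 152, 120  ⇒  2A = 560, A = 280.
Then Σ (x_i + x_{i+1})·c_i = 5200, so x̄ = 5200 / (6·280) = 65/21.

65/21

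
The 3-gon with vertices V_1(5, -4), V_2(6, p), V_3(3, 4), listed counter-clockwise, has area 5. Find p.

The doubled signed area Σ (x_i y_{i+1} − x_{i+1} y_i) is linear in p.
With p=0 it equals 16; the coefficient of p is 2 (from the two edges through V_2).
So 2·p + 16 = 2·5 = 10 ⇒ p = -3.

-3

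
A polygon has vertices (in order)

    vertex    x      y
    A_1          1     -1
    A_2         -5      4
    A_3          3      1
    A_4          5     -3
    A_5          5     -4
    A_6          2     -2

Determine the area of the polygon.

Apply the surveyor's formula: 2A = Σ (x_i·y_{i+1} − x_{i+1}·y_i), indices taken mod 6.
Σ = (-1) + (-17) + (-14) + (-5) + (-2) + (0) = -39
Area = |Σ|/2 = 19.5.

19.5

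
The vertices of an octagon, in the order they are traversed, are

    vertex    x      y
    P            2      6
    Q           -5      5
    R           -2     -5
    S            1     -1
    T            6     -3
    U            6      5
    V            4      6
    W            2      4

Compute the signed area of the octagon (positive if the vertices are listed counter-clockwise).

78.5

Σ = (40) + (35) + (7) + (3) + (48) + (16) + (4) + (4) = 157
Signed area = Σ/2 = 78.5 (positive ⇒ counter-clockwise traversal).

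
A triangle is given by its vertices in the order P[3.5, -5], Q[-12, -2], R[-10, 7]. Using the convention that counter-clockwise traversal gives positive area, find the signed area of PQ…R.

-72.75

P→Q: (3.5)(-2) − (-12)(-5) = -67
Q→R: (-12)(7) − (-10)(-2) = -104
R→P: (-10)(-5) − (3.5)(7) = 25.5
Σ = -145.5
Signed area = Σ/2 = -72.75 (negative ⇒ clockwise traversal).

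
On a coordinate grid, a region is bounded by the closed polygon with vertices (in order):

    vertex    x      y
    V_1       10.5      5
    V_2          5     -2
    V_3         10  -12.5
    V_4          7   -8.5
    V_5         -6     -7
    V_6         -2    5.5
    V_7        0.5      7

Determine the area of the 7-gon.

Σ = (-46) + (-42.5) + (2.5) + (-100) + (-47) + (-16.75) + (-71) = -320.75
Area = |Σ|/2 = 160.375.

160.375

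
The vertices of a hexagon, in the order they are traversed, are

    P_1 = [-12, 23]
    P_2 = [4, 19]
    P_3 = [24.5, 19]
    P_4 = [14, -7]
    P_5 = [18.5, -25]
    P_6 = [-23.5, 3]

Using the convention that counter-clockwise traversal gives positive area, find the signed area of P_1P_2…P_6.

Σ = (-320) + (-389.5) + (-437.5) + (-220.5) + (-532) + (-504.5) = -2404
Signed area = Σ/2 = -1202 (negative ⇒ clockwise traversal).

-1202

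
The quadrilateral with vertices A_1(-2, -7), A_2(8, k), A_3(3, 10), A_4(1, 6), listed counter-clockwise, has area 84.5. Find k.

The doubled signed area Σ (x_i y_{i+1} − x_{i+1} y_i) is linear in k.
With k=0 it equals 149; the coefficient of k is -5 (from the two edges through A_2).
So -5·k + 149 = 2·84.5 = 169 ⇒ k = -4.

-4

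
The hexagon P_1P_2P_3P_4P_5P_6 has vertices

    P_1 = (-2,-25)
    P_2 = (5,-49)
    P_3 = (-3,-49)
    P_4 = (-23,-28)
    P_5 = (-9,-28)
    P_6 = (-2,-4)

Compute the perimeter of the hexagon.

|P_1P_2| = √((7)² + (-24)²) = √625 = 25
|P_2P_3| = √((-8)² + (0)²) = √64 = 8
|P_3P_4| = √((-20)² + (21)²) = √841 = 29
|P_4P_5| = √((14)² + (0)²) = √196 = 14
|P_5P_6| = √((7)² + (24)²) = √625 = 25
|P_6P_1| = √((0)² + (-21)²) = √441 = 21
Perimeter = 25 + 8 + 29 + 14 + 25 + 21 = 122.

122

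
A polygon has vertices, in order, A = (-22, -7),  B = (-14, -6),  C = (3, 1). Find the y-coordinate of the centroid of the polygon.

Apply Gauss's area formula. First the cross-terms c_i = x_i·y_{i+1} − x_{i+1}·y_i:
  34, 4, 1  ⇒  2A = 39, A = 19.5.
Then Σ (y_i + y_{i+1})·c_i = -468, so ȳ = -468 / (6·19.5) = -4.

-4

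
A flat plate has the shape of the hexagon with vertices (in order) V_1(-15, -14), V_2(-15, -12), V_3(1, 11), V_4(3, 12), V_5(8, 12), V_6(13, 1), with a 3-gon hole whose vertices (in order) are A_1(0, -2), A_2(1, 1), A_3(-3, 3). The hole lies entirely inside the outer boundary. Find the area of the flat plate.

Outer boundary:
V_1→V_2: (-15)(-12) − (-15)(-14) = -30
V_2→V_3: (-15)(11) − (1)(-12) = -153
V_3→V_4: (1)(12) − (3)(11) = -21
V_4→V_5: (3)(12) − (8)(12) = -60
V_5→V_6: (8)(1) − (13)(12) = -148
V_6→V_1: (13)(-14) − (-15)(1) = -167
Σ = -579
Area = |Σ|/2 = 289.5.
Hole:
Σ = (2) + (6) + (6) = 14
Area = |Σ|/2 = 7.
Net area = 289.5 − 7 = 282.5.

282.5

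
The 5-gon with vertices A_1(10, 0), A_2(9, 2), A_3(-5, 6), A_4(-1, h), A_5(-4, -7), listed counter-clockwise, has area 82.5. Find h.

2

The doubled signed area Σ (x_i y_{i+1} − x_{i+1} y_i) is linear in h.
With h=0 it equals 167; the coefficient of h is -1 (from the two edges through A_4).
So -1·h + 167 = 2·82.5 = 165 ⇒ h = 2.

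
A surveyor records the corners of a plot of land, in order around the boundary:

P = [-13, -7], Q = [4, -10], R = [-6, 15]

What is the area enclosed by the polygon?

Apply Gauss's area formula: 2A = Σ (x_i·y_{i+1} − x_{i+1}·y_i), indices taken mod 3.
Σ = (158) + (0) + (237) = 395
Area = |Σ|/2 = 197.5.

197.5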